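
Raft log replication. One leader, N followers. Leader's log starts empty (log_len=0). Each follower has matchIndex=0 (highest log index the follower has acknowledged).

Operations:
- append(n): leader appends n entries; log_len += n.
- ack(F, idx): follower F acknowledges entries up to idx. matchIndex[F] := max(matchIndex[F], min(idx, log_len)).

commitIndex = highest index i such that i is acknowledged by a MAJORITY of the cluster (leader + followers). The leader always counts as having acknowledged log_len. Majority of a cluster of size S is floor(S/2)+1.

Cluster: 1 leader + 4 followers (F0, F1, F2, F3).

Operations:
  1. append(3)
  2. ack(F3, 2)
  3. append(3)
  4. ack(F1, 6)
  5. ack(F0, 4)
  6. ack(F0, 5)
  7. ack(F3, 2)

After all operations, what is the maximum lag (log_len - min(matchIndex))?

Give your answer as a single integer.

Answer: 6

Derivation:
Op 1: append 3 -> log_len=3
Op 2: F3 acks idx 2 -> match: F0=0 F1=0 F2=0 F3=2; commitIndex=0
Op 3: append 3 -> log_len=6
Op 4: F1 acks idx 6 -> match: F0=0 F1=6 F2=0 F3=2; commitIndex=2
Op 5: F0 acks idx 4 -> match: F0=4 F1=6 F2=0 F3=2; commitIndex=4
Op 6: F0 acks idx 5 -> match: F0=5 F1=6 F2=0 F3=2; commitIndex=5
Op 7: F3 acks idx 2 -> match: F0=5 F1=6 F2=0 F3=2; commitIndex=5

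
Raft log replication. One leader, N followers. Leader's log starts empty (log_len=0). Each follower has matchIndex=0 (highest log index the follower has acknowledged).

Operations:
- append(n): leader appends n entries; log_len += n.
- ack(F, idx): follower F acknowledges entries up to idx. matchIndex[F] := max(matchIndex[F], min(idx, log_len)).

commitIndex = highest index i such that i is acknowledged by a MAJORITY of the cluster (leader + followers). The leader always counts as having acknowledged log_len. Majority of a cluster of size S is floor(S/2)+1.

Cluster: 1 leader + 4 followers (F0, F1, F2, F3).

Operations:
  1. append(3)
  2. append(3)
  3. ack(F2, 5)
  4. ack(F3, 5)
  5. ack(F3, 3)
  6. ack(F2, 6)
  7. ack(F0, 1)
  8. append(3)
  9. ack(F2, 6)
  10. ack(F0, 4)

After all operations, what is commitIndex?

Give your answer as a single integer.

Answer: 5

Derivation:
Op 1: append 3 -> log_len=3
Op 2: append 3 -> log_len=6
Op 3: F2 acks idx 5 -> match: F0=0 F1=0 F2=5 F3=0; commitIndex=0
Op 4: F3 acks idx 5 -> match: F0=0 F1=0 F2=5 F3=5; commitIndex=5
Op 5: F3 acks idx 3 -> match: F0=0 F1=0 F2=5 F3=5; commitIndex=5
Op 6: F2 acks idx 6 -> match: F0=0 F1=0 F2=6 F3=5; commitIndex=5
Op 7: F0 acks idx 1 -> match: F0=1 F1=0 F2=6 F3=5; commitIndex=5
Op 8: append 3 -> log_len=9
Op 9: F2 acks idx 6 -> match: F0=1 F1=0 F2=6 F3=5; commitIndex=5
Op 10: F0 acks idx 4 -> match: F0=4 F1=0 F2=6 F3=5; commitIndex=5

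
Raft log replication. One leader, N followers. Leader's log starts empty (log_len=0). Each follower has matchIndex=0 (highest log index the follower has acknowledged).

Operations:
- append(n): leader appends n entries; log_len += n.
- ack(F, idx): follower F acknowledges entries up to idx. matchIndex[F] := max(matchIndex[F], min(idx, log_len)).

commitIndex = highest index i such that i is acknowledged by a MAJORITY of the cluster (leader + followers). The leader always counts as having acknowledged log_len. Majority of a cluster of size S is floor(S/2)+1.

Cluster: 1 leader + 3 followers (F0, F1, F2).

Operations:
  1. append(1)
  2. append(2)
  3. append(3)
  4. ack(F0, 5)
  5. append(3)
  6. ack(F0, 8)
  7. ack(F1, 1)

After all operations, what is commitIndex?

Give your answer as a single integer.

Answer: 1

Derivation:
Op 1: append 1 -> log_len=1
Op 2: append 2 -> log_len=3
Op 3: append 3 -> log_len=6
Op 4: F0 acks idx 5 -> match: F0=5 F1=0 F2=0; commitIndex=0
Op 5: append 3 -> log_len=9
Op 6: F0 acks idx 8 -> match: F0=8 F1=0 F2=0; commitIndex=0
Op 7: F1 acks idx 1 -> match: F0=8 F1=1 F2=0; commitIndex=1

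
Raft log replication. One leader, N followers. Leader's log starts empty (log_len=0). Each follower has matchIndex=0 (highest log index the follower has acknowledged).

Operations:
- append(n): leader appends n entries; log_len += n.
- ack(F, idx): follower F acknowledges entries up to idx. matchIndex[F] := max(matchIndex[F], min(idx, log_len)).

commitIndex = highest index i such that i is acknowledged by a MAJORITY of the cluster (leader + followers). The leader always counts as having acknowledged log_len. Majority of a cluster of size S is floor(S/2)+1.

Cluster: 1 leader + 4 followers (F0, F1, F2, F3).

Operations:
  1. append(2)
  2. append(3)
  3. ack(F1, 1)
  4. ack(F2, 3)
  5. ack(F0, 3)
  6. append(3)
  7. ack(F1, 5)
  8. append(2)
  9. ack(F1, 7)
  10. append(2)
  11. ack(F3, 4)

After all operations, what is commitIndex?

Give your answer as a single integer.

Op 1: append 2 -> log_len=2
Op 2: append 3 -> log_len=5
Op 3: F1 acks idx 1 -> match: F0=0 F1=1 F2=0 F3=0; commitIndex=0
Op 4: F2 acks idx 3 -> match: F0=0 F1=1 F2=3 F3=0; commitIndex=1
Op 5: F0 acks idx 3 -> match: F0=3 F1=1 F2=3 F3=0; commitIndex=3
Op 6: append 3 -> log_len=8
Op 7: F1 acks idx 5 -> match: F0=3 F1=5 F2=3 F3=0; commitIndex=3
Op 8: append 2 -> log_len=10
Op 9: F1 acks idx 7 -> match: F0=3 F1=7 F2=3 F3=0; commitIndex=3
Op 10: append 2 -> log_len=12
Op 11: F3 acks idx 4 -> match: F0=3 F1=7 F2=3 F3=4; commitIndex=4

Answer: 4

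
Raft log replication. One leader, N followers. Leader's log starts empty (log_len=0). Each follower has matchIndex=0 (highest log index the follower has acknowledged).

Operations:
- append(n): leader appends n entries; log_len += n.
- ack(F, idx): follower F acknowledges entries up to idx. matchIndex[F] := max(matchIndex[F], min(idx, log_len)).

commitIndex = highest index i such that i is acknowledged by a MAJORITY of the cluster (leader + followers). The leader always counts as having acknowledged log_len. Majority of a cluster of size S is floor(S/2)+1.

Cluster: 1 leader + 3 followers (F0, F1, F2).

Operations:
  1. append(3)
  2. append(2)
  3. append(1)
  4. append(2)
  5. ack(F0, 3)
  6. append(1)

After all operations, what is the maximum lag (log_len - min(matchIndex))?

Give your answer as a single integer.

Answer: 9

Derivation:
Op 1: append 3 -> log_len=3
Op 2: append 2 -> log_len=5
Op 3: append 1 -> log_len=6
Op 4: append 2 -> log_len=8
Op 5: F0 acks idx 3 -> match: F0=3 F1=0 F2=0; commitIndex=0
Op 6: append 1 -> log_len=9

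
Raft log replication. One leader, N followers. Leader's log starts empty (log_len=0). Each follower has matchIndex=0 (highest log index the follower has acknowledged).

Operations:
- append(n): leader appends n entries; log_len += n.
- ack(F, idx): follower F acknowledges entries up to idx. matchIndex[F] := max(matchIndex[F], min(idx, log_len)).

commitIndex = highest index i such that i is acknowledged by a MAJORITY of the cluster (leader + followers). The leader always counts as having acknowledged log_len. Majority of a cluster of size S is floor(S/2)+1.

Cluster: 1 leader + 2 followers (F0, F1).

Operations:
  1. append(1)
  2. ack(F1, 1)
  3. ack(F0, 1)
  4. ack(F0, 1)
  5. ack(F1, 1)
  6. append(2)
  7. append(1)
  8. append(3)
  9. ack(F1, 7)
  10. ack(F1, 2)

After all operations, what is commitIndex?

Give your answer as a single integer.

Op 1: append 1 -> log_len=1
Op 2: F1 acks idx 1 -> match: F0=0 F1=1; commitIndex=1
Op 3: F0 acks idx 1 -> match: F0=1 F1=1; commitIndex=1
Op 4: F0 acks idx 1 -> match: F0=1 F1=1; commitIndex=1
Op 5: F1 acks idx 1 -> match: F0=1 F1=1; commitIndex=1
Op 6: append 2 -> log_len=3
Op 7: append 1 -> log_len=4
Op 8: append 3 -> log_len=7
Op 9: F1 acks idx 7 -> match: F0=1 F1=7; commitIndex=7
Op 10: F1 acks idx 2 -> match: F0=1 F1=7; commitIndex=7

Answer: 7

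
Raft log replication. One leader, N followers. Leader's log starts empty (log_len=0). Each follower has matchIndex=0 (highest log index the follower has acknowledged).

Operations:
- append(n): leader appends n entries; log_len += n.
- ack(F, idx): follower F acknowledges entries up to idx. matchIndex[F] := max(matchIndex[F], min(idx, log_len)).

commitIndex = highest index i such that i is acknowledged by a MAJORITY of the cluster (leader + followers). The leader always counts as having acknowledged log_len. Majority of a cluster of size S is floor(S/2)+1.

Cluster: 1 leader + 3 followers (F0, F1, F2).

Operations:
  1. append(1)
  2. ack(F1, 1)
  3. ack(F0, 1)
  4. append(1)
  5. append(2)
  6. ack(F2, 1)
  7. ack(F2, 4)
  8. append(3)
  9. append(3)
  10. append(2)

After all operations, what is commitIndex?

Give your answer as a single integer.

Answer: 1

Derivation:
Op 1: append 1 -> log_len=1
Op 2: F1 acks idx 1 -> match: F0=0 F1=1 F2=0; commitIndex=0
Op 3: F0 acks idx 1 -> match: F0=1 F1=1 F2=0; commitIndex=1
Op 4: append 1 -> log_len=2
Op 5: append 2 -> log_len=4
Op 6: F2 acks idx 1 -> match: F0=1 F1=1 F2=1; commitIndex=1
Op 7: F2 acks idx 4 -> match: F0=1 F1=1 F2=4; commitIndex=1
Op 8: append 3 -> log_len=7
Op 9: append 3 -> log_len=10
Op 10: append 2 -> log_len=12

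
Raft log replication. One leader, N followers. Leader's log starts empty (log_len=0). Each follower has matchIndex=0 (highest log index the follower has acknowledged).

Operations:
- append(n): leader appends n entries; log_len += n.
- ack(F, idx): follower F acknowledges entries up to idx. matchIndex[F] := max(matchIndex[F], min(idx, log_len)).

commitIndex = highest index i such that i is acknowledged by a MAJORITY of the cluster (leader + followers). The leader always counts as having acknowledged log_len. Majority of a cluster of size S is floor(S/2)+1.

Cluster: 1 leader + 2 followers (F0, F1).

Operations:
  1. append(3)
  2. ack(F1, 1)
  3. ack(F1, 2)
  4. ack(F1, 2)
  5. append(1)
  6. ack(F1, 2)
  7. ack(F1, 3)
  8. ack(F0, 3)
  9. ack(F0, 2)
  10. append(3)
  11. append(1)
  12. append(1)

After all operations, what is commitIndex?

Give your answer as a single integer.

Answer: 3

Derivation:
Op 1: append 3 -> log_len=3
Op 2: F1 acks idx 1 -> match: F0=0 F1=1; commitIndex=1
Op 3: F1 acks idx 2 -> match: F0=0 F1=2; commitIndex=2
Op 4: F1 acks idx 2 -> match: F0=0 F1=2; commitIndex=2
Op 5: append 1 -> log_len=4
Op 6: F1 acks idx 2 -> match: F0=0 F1=2; commitIndex=2
Op 7: F1 acks idx 3 -> match: F0=0 F1=3; commitIndex=3
Op 8: F0 acks idx 3 -> match: F0=3 F1=3; commitIndex=3
Op 9: F0 acks idx 2 -> match: F0=3 F1=3; commitIndex=3
Op 10: append 3 -> log_len=7
Op 11: append 1 -> log_len=8
Op 12: append 1 -> log_len=9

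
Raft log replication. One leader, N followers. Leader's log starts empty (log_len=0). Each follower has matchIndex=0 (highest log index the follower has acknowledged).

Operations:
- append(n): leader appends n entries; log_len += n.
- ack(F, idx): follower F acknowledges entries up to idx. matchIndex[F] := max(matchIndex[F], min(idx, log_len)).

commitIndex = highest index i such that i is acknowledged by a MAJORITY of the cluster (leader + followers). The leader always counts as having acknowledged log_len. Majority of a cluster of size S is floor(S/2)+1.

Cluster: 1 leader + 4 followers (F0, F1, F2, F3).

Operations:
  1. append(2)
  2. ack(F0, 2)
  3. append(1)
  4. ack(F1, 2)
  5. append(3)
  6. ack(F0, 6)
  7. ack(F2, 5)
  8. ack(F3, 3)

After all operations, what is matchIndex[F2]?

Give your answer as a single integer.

Op 1: append 2 -> log_len=2
Op 2: F0 acks idx 2 -> match: F0=2 F1=0 F2=0 F3=0; commitIndex=0
Op 3: append 1 -> log_len=3
Op 4: F1 acks idx 2 -> match: F0=2 F1=2 F2=0 F3=0; commitIndex=2
Op 5: append 3 -> log_len=6
Op 6: F0 acks idx 6 -> match: F0=6 F1=2 F2=0 F3=0; commitIndex=2
Op 7: F2 acks idx 5 -> match: F0=6 F1=2 F2=5 F3=0; commitIndex=5
Op 8: F3 acks idx 3 -> match: F0=6 F1=2 F2=5 F3=3; commitIndex=5

Answer: 5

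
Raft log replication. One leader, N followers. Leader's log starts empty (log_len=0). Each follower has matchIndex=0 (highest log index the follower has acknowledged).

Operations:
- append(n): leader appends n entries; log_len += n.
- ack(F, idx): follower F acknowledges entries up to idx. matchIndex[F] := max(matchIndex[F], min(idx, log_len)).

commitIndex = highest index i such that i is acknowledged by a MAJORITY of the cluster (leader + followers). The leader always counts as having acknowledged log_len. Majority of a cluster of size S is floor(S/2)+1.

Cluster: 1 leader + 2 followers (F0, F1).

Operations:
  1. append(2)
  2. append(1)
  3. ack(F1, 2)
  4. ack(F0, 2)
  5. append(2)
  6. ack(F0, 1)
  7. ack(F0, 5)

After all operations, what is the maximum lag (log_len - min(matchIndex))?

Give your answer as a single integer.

Op 1: append 2 -> log_len=2
Op 2: append 1 -> log_len=3
Op 3: F1 acks idx 2 -> match: F0=0 F1=2; commitIndex=2
Op 4: F0 acks idx 2 -> match: F0=2 F1=2; commitIndex=2
Op 5: append 2 -> log_len=5
Op 6: F0 acks idx 1 -> match: F0=2 F1=2; commitIndex=2
Op 7: F0 acks idx 5 -> match: F0=5 F1=2; commitIndex=5

Answer: 3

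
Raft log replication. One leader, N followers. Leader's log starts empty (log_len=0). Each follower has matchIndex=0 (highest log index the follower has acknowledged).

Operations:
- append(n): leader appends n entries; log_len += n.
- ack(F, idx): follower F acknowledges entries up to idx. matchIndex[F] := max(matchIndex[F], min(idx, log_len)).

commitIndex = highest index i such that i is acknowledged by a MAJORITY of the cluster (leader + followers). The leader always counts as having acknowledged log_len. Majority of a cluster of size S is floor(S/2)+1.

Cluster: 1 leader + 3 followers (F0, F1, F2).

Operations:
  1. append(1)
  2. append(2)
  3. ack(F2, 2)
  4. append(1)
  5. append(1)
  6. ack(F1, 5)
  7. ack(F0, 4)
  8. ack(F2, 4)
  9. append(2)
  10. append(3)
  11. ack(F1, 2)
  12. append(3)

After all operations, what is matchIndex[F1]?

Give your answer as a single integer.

Answer: 5

Derivation:
Op 1: append 1 -> log_len=1
Op 2: append 2 -> log_len=3
Op 3: F2 acks idx 2 -> match: F0=0 F1=0 F2=2; commitIndex=0
Op 4: append 1 -> log_len=4
Op 5: append 1 -> log_len=5
Op 6: F1 acks idx 5 -> match: F0=0 F1=5 F2=2; commitIndex=2
Op 7: F0 acks idx 4 -> match: F0=4 F1=5 F2=2; commitIndex=4
Op 8: F2 acks idx 4 -> match: F0=4 F1=5 F2=4; commitIndex=4
Op 9: append 2 -> log_len=7
Op 10: append 3 -> log_len=10
Op 11: F1 acks idx 2 -> match: F0=4 F1=5 F2=4; commitIndex=4
Op 12: append 3 -> log_len=13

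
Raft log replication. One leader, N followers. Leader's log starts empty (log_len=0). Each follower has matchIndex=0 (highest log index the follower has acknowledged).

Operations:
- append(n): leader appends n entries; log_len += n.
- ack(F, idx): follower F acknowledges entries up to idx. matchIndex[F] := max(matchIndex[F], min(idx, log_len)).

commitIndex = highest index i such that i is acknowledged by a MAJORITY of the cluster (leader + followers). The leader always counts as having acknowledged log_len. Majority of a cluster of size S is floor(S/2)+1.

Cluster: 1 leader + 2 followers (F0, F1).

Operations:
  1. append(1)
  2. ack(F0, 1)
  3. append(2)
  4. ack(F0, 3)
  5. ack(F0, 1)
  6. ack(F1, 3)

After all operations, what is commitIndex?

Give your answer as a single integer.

Op 1: append 1 -> log_len=1
Op 2: F0 acks idx 1 -> match: F0=1 F1=0; commitIndex=1
Op 3: append 2 -> log_len=3
Op 4: F0 acks idx 3 -> match: F0=3 F1=0; commitIndex=3
Op 5: F0 acks idx 1 -> match: F0=3 F1=0; commitIndex=3
Op 6: F1 acks idx 3 -> match: F0=3 F1=3; commitIndex=3

Answer: 3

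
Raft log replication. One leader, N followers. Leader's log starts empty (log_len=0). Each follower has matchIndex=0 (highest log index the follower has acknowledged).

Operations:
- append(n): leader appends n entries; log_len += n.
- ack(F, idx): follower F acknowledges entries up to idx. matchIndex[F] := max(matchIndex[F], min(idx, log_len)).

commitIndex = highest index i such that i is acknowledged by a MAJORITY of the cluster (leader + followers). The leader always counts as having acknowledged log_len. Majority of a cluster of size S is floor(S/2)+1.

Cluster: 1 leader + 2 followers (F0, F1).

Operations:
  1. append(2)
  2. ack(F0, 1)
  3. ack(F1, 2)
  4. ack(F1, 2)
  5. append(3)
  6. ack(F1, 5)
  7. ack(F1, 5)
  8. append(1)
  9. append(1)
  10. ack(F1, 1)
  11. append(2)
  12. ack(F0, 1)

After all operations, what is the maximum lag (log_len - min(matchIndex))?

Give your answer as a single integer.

Answer: 8

Derivation:
Op 1: append 2 -> log_len=2
Op 2: F0 acks idx 1 -> match: F0=1 F1=0; commitIndex=1
Op 3: F1 acks idx 2 -> match: F0=1 F1=2; commitIndex=2
Op 4: F1 acks idx 2 -> match: F0=1 F1=2; commitIndex=2
Op 5: append 3 -> log_len=5
Op 6: F1 acks idx 5 -> match: F0=1 F1=5; commitIndex=5
Op 7: F1 acks idx 5 -> match: F0=1 F1=5; commitIndex=5
Op 8: append 1 -> log_len=6
Op 9: append 1 -> log_len=7
Op 10: F1 acks idx 1 -> match: F0=1 F1=5; commitIndex=5
Op 11: append 2 -> log_len=9
Op 12: F0 acks idx 1 -> match: F0=1 F1=5; commitIndex=5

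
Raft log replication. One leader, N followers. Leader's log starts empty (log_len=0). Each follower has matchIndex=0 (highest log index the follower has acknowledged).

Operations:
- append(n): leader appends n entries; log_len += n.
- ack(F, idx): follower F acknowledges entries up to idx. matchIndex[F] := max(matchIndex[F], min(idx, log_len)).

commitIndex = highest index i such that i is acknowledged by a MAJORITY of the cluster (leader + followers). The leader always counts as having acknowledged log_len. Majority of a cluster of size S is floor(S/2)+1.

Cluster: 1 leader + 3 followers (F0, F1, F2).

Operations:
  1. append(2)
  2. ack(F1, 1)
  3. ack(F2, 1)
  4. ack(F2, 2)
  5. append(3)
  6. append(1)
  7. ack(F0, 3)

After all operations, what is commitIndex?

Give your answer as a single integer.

Op 1: append 2 -> log_len=2
Op 2: F1 acks idx 1 -> match: F0=0 F1=1 F2=0; commitIndex=0
Op 3: F2 acks idx 1 -> match: F0=0 F1=1 F2=1; commitIndex=1
Op 4: F2 acks idx 2 -> match: F0=0 F1=1 F2=2; commitIndex=1
Op 5: append 3 -> log_len=5
Op 6: append 1 -> log_len=6
Op 7: F0 acks idx 3 -> match: F0=3 F1=1 F2=2; commitIndex=2

Answer: 2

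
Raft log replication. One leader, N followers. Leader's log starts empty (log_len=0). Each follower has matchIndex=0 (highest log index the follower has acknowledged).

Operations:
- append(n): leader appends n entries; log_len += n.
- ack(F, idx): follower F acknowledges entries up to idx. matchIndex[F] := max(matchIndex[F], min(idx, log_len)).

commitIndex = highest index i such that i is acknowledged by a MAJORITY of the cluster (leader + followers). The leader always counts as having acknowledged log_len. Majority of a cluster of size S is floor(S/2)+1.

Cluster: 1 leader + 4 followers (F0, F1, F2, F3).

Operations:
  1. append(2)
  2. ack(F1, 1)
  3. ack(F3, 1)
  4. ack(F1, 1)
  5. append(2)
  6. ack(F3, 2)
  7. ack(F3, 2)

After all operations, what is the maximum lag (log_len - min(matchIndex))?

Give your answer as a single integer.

Op 1: append 2 -> log_len=2
Op 2: F1 acks idx 1 -> match: F0=0 F1=1 F2=0 F3=0; commitIndex=0
Op 3: F3 acks idx 1 -> match: F0=0 F1=1 F2=0 F3=1; commitIndex=1
Op 4: F1 acks idx 1 -> match: F0=0 F1=1 F2=0 F3=1; commitIndex=1
Op 5: append 2 -> log_len=4
Op 6: F3 acks idx 2 -> match: F0=0 F1=1 F2=0 F3=2; commitIndex=1
Op 7: F3 acks idx 2 -> match: F0=0 F1=1 F2=0 F3=2; commitIndex=1

Answer: 4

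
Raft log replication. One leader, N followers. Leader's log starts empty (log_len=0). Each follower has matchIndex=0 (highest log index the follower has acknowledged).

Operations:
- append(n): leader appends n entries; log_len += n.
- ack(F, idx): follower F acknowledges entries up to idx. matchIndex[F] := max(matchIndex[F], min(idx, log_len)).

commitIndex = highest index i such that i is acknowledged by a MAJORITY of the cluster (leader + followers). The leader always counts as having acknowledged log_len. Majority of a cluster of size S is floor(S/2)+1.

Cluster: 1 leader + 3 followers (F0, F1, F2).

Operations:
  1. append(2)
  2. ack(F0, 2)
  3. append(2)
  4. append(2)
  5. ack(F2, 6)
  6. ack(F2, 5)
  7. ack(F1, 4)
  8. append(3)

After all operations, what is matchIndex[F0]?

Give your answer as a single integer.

Answer: 2

Derivation:
Op 1: append 2 -> log_len=2
Op 2: F0 acks idx 2 -> match: F0=2 F1=0 F2=0; commitIndex=0
Op 3: append 2 -> log_len=4
Op 4: append 2 -> log_len=6
Op 5: F2 acks idx 6 -> match: F0=2 F1=0 F2=6; commitIndex=2
Op 6: F2 acks idx 5 -> match: F0=2 F1=0 F2=6; commitIndex=2
Op 7: F1 acks idx 4 -> match: F0=2 F1=4 F2=6; commitIndex=4
Op 8: append 3 -> log_len=9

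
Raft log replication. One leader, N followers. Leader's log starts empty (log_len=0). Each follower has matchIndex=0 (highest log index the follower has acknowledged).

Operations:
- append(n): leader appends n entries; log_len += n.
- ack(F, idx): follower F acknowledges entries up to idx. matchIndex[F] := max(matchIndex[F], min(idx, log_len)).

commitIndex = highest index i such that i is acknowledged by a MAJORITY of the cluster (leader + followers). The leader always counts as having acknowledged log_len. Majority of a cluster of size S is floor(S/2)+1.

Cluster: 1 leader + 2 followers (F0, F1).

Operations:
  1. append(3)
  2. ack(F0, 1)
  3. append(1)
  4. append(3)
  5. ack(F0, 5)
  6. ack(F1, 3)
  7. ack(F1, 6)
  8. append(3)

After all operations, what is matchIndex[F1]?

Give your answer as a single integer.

Op 1: append 3 -> log_len=3
Op 2: F0 acks idx 1 -> match: F0=1 F1=0; commitIndex=1
Op 3: append 1 -> log_len=4
Op 4: append 3 -> log_len=7
Op 5: F0 acks idx 5 -> match: F0=5 F1=0; commitIndex=5
Op 6: F1 acks idx 3 -> match: F0=5 F1=3; commitIndex=5
Op 7: F1 acks idx 6 -> match: F0=5 F1=6; commitIndex=6
Op 8: append 3 -> log_len=10

Answer: 6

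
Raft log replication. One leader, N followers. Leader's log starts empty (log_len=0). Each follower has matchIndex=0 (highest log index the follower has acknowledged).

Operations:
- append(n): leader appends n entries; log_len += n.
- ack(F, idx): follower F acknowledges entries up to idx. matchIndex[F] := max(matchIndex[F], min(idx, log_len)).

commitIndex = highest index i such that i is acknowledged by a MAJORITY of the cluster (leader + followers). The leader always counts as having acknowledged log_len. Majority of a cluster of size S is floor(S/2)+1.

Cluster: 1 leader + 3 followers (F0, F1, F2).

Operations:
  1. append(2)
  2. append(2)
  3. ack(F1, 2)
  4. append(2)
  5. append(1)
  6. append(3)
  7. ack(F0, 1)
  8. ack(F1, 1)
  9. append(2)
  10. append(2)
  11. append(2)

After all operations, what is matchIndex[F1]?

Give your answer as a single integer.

Op 1: append 2 -> log_len=2
Op 2: append 2 -> log_len=4
Op 3: F1 acks idx 2 -> match: F0=0 F1=2 F2=0; commitIndex=0
Op 4: append 2 -> log_len=6
Op 5: append 1 -> log_len=7
Op 6: append 3 -> log_len=10
Op 7: F0 acks idx 1 -> match: F0=1 F1=2 F2=0; commitIndex=1
Op 8: F1 acks idx 1 -> match: F0=1 F1=2 F2=0; commitIndex=1
Op 9: append 2 -> log_len=12
Op 10: append 2 -> log_len=14
Op 11: append 2 -> log_len=16

Answer: 2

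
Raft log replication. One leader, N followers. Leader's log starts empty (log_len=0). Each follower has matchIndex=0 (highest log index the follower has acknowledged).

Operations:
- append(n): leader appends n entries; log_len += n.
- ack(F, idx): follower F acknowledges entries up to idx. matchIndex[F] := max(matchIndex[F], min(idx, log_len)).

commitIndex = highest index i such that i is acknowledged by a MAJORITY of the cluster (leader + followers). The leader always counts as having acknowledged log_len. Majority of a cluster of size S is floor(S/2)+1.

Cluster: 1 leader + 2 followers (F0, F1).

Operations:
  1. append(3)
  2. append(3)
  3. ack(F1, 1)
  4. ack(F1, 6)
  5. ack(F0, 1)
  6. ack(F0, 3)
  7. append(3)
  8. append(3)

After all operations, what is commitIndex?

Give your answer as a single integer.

Answer: 6

Derivation:
Op 1: append 3 -> log_len=3
Op 2: append 3 -> log_len=6
Op 3: F1 acks idx 1 -> match: F0=0 F1=1; commitIndex=1
Op 4: F1 acks idx 6 -> match: F0=0 F1=6; commitIndex=6
Op 5: F0 acks idx 1 -> match: F0=1 F1=6; commitIndex=6
Op 6: F0 acks idx 3 -> match: F0=3 F1=6; commitIndex=6
Op 7: append 3 -> log_len=9
Op 8: append 3 -> log_len=12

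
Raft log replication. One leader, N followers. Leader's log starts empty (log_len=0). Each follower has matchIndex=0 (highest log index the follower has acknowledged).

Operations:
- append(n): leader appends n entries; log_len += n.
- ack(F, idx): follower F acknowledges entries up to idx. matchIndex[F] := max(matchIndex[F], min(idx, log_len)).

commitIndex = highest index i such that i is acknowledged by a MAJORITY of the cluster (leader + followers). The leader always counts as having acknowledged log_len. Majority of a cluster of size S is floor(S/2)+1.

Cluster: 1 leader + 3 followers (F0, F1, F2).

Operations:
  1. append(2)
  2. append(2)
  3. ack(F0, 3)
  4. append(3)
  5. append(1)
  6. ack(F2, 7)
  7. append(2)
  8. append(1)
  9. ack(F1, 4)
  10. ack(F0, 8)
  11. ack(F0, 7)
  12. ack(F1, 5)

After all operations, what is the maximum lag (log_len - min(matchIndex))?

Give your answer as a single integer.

Answer: 6

Derivation:
Op 1: append 2 -> log_len=2
Op 2: append 2 -> log_len=4
Op 3: F0 acks idx 3 -> match: F0=3 F1=0 F2=0; commitIndex=0
Op 4: append 3 -> log_len=7
Op 5: append 1 -> log_len=8
Op 6: F2 acks idx 7 -> match: F0=3 F1=0 F2=7; commitIndex=3
Op 7: append 2 -> log_len=10
Op 8: append 1 -> log_len=11
Op 9: F1 acks idx 4 -> match: F0=3 F1=4 F2=7; commitIndex=4
Op 10: F0 acks idx 8 -> match: F0=8 F1=4 F2=7; commitIndex=7
Op 11: F0 acks idx 7 -> match: F0=8 F1=4 F2=7; commitIndex=7
Op 12: F1 acks idx 5 -> match: F0=8 F1=5 F2=7; commitIndex=7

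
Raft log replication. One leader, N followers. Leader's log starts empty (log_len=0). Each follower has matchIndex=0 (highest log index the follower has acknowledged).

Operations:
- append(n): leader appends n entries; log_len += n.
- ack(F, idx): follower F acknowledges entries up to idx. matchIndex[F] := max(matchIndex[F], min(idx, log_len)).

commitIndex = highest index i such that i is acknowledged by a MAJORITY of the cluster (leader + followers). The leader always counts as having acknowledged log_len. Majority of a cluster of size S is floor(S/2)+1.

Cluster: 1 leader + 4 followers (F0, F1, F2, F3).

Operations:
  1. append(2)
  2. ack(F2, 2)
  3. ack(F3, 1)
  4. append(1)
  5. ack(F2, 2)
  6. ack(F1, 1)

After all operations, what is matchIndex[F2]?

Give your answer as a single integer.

Op 1: append 2 -> log_len=2
Op 2: F2 acks idx 2 -> match: F0=0 F1=0 F2=2 F3=0; commitIndex=0
Op 3: F3 acks idx 1 -> match: F0=0 F1=0 F2=2 F3=1; commitIndex=1
Op 4: append 1 -> log_len=3
Op 5: F2 acks idx 2 -> match: F0=0 F1=0 F2=2 F3=1; commitIndex=1
Op 6: F1 acks idx 1 -> match: F0=0 F1=1 F2=2 F3=1; commitIndex=1

Answer: 2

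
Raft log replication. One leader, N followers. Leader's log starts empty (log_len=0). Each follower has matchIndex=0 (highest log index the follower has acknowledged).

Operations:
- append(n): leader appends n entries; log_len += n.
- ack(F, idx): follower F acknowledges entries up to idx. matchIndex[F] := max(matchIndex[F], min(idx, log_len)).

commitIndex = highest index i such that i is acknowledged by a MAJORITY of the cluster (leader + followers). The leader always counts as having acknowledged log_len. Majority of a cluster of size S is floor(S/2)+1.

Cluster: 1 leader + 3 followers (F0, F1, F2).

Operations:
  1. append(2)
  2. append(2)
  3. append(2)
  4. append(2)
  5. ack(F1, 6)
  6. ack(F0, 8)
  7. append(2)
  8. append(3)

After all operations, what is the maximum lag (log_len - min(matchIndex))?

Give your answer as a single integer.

Answer: 13

Derivation:
Op 1: append 2 -> log_len=2
Op 2: append 2 -> log_len=4
Op 3: append 2 -> log_len=6
Op 4: append 2 -> log_len=8
Op 5: F1 acks idx 6 -> match: F0=0 F1=6 F2=0; commitIndex=0
Op 6: F0 acks idx 8 -> match: F0=8 F1=6 F2=0; commitIndex=6
Op 7: append 2 -> log_len=10
Op 8: append 3 -> log_len=13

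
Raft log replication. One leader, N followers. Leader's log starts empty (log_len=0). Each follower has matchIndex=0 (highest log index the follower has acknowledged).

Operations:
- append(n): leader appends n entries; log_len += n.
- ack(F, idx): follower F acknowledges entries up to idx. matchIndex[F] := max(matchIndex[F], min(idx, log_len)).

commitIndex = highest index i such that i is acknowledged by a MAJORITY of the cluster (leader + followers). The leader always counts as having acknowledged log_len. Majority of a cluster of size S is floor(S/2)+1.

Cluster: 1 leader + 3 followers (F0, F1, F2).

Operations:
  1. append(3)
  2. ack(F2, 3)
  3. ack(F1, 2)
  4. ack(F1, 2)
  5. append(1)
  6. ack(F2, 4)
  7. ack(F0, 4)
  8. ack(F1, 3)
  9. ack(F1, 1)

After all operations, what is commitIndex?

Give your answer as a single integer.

Op 1: append 3 -> log_len=3
Op 2: F2 acks idx 3 -> match: F0=0 F1=0 F2=3; commitIndex=0
Op 3: F1 acks idx 2 -> match: F0=0 F1=2 F2=3; commitIndex=2
Op 4: F1 acks idx 2 -> match: F0=0 F1=2 F2=3; commitIndex=2
Op 5: append 1 -> log_len=4
Op 6: F2 acks idx 4 -> match: F0=0 F1=2 F2=4; commitIndex=2
Op 7: F0 acks idx 4 -> match: F0=4 F1=2 F2=4; commitIndex=4
Op 8: F1 acks idx 3 -> match: F0=4 F1=3 F2=4; commitIndex=4
Op 9: F1 acks idx 1 -> match: F0=4 F1=3 F2=4; commitIndex=4

Answer: 4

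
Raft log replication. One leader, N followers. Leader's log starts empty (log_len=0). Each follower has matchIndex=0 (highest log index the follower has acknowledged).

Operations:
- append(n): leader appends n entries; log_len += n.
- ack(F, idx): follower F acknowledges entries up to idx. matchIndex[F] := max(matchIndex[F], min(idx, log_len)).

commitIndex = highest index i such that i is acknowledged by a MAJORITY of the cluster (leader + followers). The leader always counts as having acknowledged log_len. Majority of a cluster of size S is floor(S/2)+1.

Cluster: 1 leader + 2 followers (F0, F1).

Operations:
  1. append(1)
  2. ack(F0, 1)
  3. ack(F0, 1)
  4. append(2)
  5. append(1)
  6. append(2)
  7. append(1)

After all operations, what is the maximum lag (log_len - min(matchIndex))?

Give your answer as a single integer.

Answer: 7

Derivation:
Op 1: append 1 -> log_len=1
Op 2: F0 acks idx 1 -> match: F0=1 F1=0; commitIndex=1
Op 3: F0 acks idx 1 -> match: F0=1 F1=0; commitIndex=1
Op 4: append 2 -> log_len=3
Op 5: append 1 -> log_len=4
Op 6: append 2 -> log_len=6
Op 7: append 1 -> log_len=7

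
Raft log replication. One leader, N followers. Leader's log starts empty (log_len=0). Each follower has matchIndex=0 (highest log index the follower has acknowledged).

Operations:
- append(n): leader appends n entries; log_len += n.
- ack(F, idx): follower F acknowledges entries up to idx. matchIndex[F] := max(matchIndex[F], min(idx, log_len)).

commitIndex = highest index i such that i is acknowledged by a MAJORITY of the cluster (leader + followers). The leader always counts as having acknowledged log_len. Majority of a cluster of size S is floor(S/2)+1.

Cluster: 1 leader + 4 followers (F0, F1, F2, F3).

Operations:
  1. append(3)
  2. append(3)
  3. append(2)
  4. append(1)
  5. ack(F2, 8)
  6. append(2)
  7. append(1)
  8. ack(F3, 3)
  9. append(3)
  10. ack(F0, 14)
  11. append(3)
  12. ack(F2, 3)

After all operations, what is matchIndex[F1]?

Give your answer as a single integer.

Op 1: append 3 -> log_len=3
Op 2: append 3 -> log_len=6
Op 3: append 2 -> log_len=8
Op 4: append 1 -> log_len=9
Op 5: F2 acks idx 8 -> match: F0=0 F1=0 F2=8 F3=0; commitIndex=0
Op 6: append 2 -> log_len=11
Op 7: append 1 -> log_len=12
Op 8: F3 acks idx 3 -> match: F0=0 F1=0 F2=8 F3=3; commitIndex=3
Op 9: append 3 -> log_len=15
Op 10: F0 acks idx 14 -> match: F0=14 F1=0 F2=8 F3=3; commitIndex=8
Op 11: append 3 -> log_len=18
Op 12: F2 acks idx 3 -> match: F0=14 F1=0 F2=8 F3=3; commitIndex=8

Answer: 0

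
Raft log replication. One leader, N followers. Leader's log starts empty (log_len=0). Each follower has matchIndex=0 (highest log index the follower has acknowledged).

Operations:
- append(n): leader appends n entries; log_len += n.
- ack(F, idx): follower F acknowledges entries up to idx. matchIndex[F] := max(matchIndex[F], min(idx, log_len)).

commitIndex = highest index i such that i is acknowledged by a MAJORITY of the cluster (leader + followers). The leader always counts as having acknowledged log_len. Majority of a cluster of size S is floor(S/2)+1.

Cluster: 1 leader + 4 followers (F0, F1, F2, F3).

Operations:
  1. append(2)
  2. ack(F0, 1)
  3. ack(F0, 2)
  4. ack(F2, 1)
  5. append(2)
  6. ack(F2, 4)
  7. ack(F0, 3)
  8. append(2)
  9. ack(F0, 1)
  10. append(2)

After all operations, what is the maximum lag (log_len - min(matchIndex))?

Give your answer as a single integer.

Answer: 8

Derivation:
Op 1: append 2 -> log_len=2
Op 2: F0 acks idx 1 -> match: F0=1 F1=0 F2=0 F3=0; commitIndex=0
Op 3: F0 acks idx 2 -> match: F0=2 F1=0 F2=0 F3=0; commitIndex=0
Op 4: F2 acks idx 1 -> match: F0=2 F1=0 F2=1 F3=0; commitIndex=1
Op 5: append 2 -> log_len=4
Op 6: F2 acks idx 4 -> match: F0=2 F1=0 F2=4 F3=0; commitIndex=2
Op 7: F0 acks idx 3 -> match: F0=3 F1=0 F2=4 F3=0; commitIndex=3
Op 8: append 2 -> log_len=6
Op 9: F0 acks idx 1 -> match: F0=3 F1=0 F2=4 F3=0; commitIndex=3
Op 10: append 2 -> log_len=8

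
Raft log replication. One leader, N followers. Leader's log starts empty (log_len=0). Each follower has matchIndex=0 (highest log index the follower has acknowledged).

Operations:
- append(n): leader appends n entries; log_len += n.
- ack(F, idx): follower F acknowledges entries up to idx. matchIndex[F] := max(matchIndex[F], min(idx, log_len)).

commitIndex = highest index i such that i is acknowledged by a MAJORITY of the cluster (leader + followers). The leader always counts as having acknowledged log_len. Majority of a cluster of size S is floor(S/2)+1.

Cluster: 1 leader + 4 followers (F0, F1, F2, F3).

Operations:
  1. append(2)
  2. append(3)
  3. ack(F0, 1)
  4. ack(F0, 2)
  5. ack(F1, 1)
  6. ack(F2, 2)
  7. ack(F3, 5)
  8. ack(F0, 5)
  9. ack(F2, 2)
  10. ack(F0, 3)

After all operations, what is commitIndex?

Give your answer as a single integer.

Op 1: append 2 -> log_len=2
Op 2: append 3 -> log_len=5
Op 3: F0 acks idx 1 -> match: F0=1 F1=0 F2=0 F3=0; commitIndex=0
Op 4: F0 acks idx 2 -> match: F0=2 F1=0 F2=0 F3=0; commitIndex=0
Op 5: F1 acks idx 1 -> match: F0=2 F1=1 F2=0 F3=0; commitIndex=1
Op 6: F2 acks idx 2 -> match: F0=2 F1=1 F2=2 F3=0; commitIndex=2
Op 7: F3 acks idx 5 -> match: F0=2 F1=1 F2=2 F3=5; commitIndex=2
Op 8: F0 acks idx 5 -> match: F0=5 F1=1 F2=2 F3=5; commitIndex=5
Op 9: F2 acks idx 2 -> match: F0=5 F1=1 F2=2 F3=5; commitIndex=5
Op 10: F0 acks idx 3 -> match: F0=5 F1=1 F2=2 F3=5; commitIndex=5

Answer: 5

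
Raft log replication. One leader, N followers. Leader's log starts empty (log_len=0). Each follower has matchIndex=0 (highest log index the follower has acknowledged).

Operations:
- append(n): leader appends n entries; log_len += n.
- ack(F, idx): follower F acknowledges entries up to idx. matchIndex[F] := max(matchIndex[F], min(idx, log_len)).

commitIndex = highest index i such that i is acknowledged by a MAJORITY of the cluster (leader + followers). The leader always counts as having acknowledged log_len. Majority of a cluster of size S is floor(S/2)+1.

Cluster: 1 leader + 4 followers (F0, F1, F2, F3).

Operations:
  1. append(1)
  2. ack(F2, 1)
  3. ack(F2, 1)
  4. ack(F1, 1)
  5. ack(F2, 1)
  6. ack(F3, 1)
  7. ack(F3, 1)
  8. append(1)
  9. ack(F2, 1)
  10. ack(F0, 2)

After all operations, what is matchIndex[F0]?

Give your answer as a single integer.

Answer: 2

Derivation:
Op 1: append 1 -> log_len=1
Op 2: F2 acks idx 1 -> match: F0=0 F1=0 F2=1 F3=0; commitIndex=0
Op 3: F2 acks idx 1 -> match: F0=0 F1=0 F2=1 F3=0; commitIndex=0
Op 4: F1 acks idx 1 -> match: F0=0 F1=1 F2=1 F3=0; commitIndex=1
Op 5: F2 acks idx 1 -> match: F0=0 F1=1 F2=1 F3=0; commitIndex=1
Op 6: F3 acks idx 1 -> match: F0=0 F1=1 F2=1 F3=1; commitIndex=1
Op 7: F3 acks idx 1 -> match: F0=0 F1=1 F2=1 F3=1; commitIndex=1
Op 8: append 1 -> log_len=2
Op 9: F2 acks idx 1 -> match: F0=0 F1=1 F2=1 F3=1; commitIndex=1
Op 10: F0 acks idx 2 -> match: F0=2 F1=1 F2=1 F3=1; commitIndex=1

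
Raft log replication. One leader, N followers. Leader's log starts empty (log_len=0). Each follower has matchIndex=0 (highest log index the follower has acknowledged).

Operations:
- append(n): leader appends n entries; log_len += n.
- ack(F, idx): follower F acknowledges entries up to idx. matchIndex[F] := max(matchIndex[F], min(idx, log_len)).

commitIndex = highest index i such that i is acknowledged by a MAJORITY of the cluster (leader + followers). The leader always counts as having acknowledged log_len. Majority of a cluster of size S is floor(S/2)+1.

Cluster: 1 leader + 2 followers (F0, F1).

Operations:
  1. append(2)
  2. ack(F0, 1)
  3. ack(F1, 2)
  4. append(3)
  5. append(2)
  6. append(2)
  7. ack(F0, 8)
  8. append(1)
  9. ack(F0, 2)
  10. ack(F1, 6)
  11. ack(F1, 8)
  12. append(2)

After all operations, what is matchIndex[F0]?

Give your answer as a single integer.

Answer: 8

Derivation:
Op 1: append 2 -> log_len=2
Op 2: F0 acks idx 1 -> match: F0=1 F1=0; commitIndex=1
Op 3: F1 acks idx 2 -> match: F0=1 F1=2; commitIndex=2
Op 4: append 3 -> log_len=5
Op 5: append 2 -> log_len=7
Op 6: append 2 -> log_len=9
Op 7: F0 acks idx 8 -> match: F0=8 F1=2; commitIndex=8
Op 8: append 1 -> log_len=10
Op 9: F0 acks idx 2 -> match: F0=8 F1=2; commitIndex=8
Op 10: F1 acks idx 6 -> match: F0=8 F1=6; commitIndex=8
Op 11: F1 acks idx 8 -> match: F0=8 F1=8; commitIndex=8
Op 12: append 2 -> log_len=12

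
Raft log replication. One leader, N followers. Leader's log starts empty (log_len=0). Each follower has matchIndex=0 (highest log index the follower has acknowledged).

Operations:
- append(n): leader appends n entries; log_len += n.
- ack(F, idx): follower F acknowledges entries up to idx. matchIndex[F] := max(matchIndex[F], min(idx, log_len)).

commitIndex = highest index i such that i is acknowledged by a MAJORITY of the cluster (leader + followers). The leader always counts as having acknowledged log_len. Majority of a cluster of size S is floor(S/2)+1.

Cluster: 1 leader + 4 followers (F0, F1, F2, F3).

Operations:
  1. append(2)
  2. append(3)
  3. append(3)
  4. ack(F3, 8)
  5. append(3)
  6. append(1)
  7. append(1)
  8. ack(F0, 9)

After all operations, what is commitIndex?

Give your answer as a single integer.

Op 1: append 2 -> log_len=2
Op 2: append 3 -> log_len=5
Op 3: append 3 -> log_len=8
Op 4: F3 acks idx 8 -> match: F0=0 F1=0 F2=0 F3=8; commitIndex=0
Op 5: append 3 -> log_len=11
Op 6: append 1 -> log_len=12
Op 7: append 1 -> log_len=13
Op 8: F0 acks idx 9 -> match: F0=9 F1=0 F2=0 F3=8; commitIndex=8

Answer: 8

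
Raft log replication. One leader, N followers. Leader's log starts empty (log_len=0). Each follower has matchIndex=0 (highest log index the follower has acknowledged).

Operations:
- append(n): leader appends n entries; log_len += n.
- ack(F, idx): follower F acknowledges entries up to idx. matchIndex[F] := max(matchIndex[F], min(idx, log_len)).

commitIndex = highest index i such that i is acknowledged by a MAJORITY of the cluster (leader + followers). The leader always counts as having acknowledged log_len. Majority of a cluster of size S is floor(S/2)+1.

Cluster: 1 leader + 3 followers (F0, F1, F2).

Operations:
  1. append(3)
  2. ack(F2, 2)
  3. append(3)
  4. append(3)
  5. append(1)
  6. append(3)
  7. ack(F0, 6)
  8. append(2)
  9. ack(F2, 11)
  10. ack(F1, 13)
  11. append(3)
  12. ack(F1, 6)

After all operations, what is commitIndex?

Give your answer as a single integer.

Answer: 11

Derivation:
Op 1: append 3 -> log_len=3
Op 2: F2 acks idx 2 -> match: F0=0 F1=0 F2=2; commitIndex=0
Op 3: append 3 -> log_len=6
Op 4: append 3 -> log_len=9
Op 5: append 1 -> log_len=10
Op 6: append 3 -> log_len=13
Op 7: F0 acks idx 6 -> match: F0=6 F1=0 F2=2; commitIndex=2
Op 8: append 2 -> log_len=15
Op 9: F2 acks idx 11 -> match: F0=6 F1=0 F2=11; commitIndex=6
Op 10: F1 acks idx 13 -> match: F0=6 F1=13 F2=11; commitIndex=11
Op 11: append 3 -> log_len=18
Op 12: F1 acks idx 6 -> match: F0=6 F1=13 F2=11; commitIndex=11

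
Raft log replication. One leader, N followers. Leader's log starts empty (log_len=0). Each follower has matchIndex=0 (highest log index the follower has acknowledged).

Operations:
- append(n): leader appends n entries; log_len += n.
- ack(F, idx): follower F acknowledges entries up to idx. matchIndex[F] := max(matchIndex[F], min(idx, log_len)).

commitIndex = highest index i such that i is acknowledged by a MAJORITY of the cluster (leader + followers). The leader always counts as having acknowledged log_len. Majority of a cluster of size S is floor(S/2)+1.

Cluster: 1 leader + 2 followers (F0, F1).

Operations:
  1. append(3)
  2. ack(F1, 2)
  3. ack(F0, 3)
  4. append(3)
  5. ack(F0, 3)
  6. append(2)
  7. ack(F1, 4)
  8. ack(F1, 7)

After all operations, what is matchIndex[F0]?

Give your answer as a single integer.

Answer: 3

Derivation:
Op 1: append 3 -> log_len=3
Op 2: F1 acks idx 2 -> match: F0=0 F1=2; commitIndex=2
Op 3: F0 acks idx 3 -> match: F0=3 F1=2; commitIndex=3
Op 4: append 3 -> log_len=6
Op 5: F0 acks idx 3 -> match: F0=3 F1=2; commitIndex=3
Op 6: append 2 -> log_len=8
Op 7: F1 acks idx 4 -> match: F0=3 F1=4; commitIndex=4
Op 8: F1 acks idx 7 -> match: F0=3 F1=7; commitIndex=7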